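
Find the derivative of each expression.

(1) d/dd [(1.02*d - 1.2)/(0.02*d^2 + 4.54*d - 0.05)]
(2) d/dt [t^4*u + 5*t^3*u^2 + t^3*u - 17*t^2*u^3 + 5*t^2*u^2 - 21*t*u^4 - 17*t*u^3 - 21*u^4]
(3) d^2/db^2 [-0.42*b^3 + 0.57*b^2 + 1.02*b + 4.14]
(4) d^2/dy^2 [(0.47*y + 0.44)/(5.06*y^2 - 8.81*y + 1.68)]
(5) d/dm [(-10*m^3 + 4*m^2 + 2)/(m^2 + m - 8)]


(1) = (-0.0204*d^2 + 0.048*d + 5.397)/(0.0004*d^4 + 0.1816*d^3 + 20.6096*d^2 - 0.454*d + 0.0025)
(2) = u*(4*t^3 + 15*t^2*u + 3*t^2 - 34*t*u^2 + 10*t*u - 21*u^3 - 17*u^2)
(3) = 1.14 - 2.52*b
(4) = ((3.8286 - 14.2692*y)*(5.06*y^2 - 8.81*y + 1.68) + (0.47*y + 0.44)*(10.12*y - 8.81)*(20.24*y - 17.62))/(5.06*y^2 - 8.81*y + 1.68)^3
(5) = 2*(-5*m^4 - 10*m^3 + 122*m^2 - 34*m - 1)/(m^4 + 2*m^3 - 15*m^2 - 16*m + 64)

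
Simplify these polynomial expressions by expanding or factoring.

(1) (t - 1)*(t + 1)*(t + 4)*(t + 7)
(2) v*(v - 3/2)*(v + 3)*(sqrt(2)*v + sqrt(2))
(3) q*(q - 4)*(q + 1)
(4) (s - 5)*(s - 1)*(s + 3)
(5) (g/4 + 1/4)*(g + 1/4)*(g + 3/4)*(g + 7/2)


(1) = t^4 + 11*t^3 + 27*t^2 - 11*t - 28
(2) = sqrt(2)*v^4 + 5*sqrt(2)*v^3/2 - 3*sqrt(2)*v^2 - 9*sqrt(2)*v/2
(3) = q^3 - 3*q^2 - 4*q
(4) = s^3 - 3*s^2 - 13*s + 15
(5) = g^4/4 + 11*g^3/8 + 131*g^2/64 + 139*g/128 + 21/128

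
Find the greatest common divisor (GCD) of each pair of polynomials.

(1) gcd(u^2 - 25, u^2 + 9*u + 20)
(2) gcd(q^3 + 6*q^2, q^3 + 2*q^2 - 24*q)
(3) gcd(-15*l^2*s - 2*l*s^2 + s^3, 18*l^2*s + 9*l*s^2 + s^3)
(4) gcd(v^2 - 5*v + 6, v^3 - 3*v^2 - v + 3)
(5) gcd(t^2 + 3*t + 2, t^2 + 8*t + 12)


(1) = u + 5
(2) = gcd(q^2*(q + 6), q*(q - 4)*(q + 6)) = q^2 + 6*q
(3) = gcd(s*(-5*l + s)*(3*l + s), s*(3*l + s)*(6*l + s)) = 3*l*s + s^2
(4) = gcd((v - 3)*(v - 2), (v - 3)*(v - 1)*(v + 1)) = v - 3
(5) = t + 2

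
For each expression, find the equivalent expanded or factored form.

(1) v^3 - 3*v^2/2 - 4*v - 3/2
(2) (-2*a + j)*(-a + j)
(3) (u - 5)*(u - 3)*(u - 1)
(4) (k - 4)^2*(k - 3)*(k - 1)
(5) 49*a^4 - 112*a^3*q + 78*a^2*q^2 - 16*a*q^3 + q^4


(1) = (v - 3)*(v + 1/2)*(v + 1)
(2) = 2*a^2 - 3*a*j + j^2
(3) = u^3 - 9*u^2 + 23*u - 15
(4) = k^4 - 12*k^3 + 51*k^2 - 88*k + 48
(5) = (-7*a + q)^2*(-a + q)^2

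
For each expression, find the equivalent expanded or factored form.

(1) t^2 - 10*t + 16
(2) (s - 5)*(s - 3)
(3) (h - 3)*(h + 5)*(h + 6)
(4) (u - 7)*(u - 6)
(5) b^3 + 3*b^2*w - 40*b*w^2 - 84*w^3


(1) = (t - 8)*(t - 2)
(2) = s^2 - 8*s + 15
(3) = h^3 + 8*h^2 - 3*h - 90
(4) = u^2 - 13*u + 42
(5) = (b - 6*w)*(b + 2*w)*(b + 7*w)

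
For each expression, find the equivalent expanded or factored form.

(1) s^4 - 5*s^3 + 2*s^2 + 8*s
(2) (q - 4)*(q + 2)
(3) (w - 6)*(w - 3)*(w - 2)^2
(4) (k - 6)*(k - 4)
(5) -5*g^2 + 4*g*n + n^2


(1) = s*(s - 4)*(s - 2)*(s + 1)
(2) = q^2 - 2*q - 8
(3) = w^4 - 13*w^3 + 58*w^2 - 108*w + 72
(4) = k^2 - 10*k + 24
(5) = (-g + n)*(5*g + n)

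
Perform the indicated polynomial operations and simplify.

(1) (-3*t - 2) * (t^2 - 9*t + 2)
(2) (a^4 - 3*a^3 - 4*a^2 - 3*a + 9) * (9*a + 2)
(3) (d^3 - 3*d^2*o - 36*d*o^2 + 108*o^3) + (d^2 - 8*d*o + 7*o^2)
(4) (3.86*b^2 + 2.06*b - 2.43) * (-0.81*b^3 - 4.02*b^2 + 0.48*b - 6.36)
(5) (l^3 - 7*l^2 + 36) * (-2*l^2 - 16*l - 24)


(1) = -3*t^3 + 25*t^2 + 12*t - 4
(2) = 9*a^5 - 25*a^4 - 42*a^3 - 35*a^2 + 75*a + 18
(3) = d^3 - 3*d^2*o + d^2 - 36*d*o^2 - 8*d*o + 108*o^3 + 7*o^2
(4) = -3.1266*b^5 - 17.1858*b^4 - 4.4601*b^3 - 13.7922*b^2 - 14.268*b + 15.4548
(5) = -2*l^5 - 2*l^4 + 88*l^3 + 96*l^2 - 576*l - 864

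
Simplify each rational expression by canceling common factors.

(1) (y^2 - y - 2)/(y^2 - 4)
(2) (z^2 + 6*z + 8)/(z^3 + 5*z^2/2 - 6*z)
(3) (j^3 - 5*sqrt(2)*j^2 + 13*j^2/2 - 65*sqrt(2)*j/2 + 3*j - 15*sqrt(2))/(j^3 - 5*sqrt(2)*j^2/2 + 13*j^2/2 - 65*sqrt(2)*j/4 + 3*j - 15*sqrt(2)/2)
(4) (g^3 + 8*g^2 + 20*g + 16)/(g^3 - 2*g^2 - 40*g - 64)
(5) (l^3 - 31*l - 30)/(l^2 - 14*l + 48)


(1) = (y + 1)/(y + 2)
(2) = (2*z + 4)/(2*z^2 - 3*z)
(3) = (8*j - 40*sqrt(2))/(8*j - 20*sqrt(2))
(4) = (g + 2)/(g - 8)
(5) = (l^2 + 6*l + 5)/(l - 8)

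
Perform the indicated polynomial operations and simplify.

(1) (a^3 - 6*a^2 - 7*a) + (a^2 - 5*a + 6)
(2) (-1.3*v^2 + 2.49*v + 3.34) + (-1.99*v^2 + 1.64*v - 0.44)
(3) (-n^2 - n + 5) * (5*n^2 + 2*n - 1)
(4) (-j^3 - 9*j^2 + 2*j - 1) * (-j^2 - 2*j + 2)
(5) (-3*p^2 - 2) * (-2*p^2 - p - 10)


(1) = a^3 - 5*a^2 - 12*a + 6
(2) = -3.29*v^2 + 4.13*v + 2.9
(3) = -5*n^4 - 7*n^3 + 24*n^2 + 11*n - 5
(4) = j^5 + 11*j^4 + 14*j^3 - 21*j^2 + 6*j - 2
(5) = 6*p^4 + 3*p^3 + 34*p^2 + 2*p + 20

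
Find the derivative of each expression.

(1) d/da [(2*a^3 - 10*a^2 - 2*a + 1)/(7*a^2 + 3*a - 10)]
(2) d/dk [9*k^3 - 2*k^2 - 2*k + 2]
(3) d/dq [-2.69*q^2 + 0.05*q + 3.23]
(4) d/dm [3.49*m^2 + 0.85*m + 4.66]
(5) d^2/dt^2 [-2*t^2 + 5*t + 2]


(1) = (14*a^4 + 12*a^3 - 76*a^2 + 186*a + 17)/(49*a^4 + 42*a^3 - 131*a^2 - 60*a + 100)
(2) = 27*k^2 - 4*k - 2
(3) = 0.05 - 5.38*q
(4) = 6.98*m + 0.85
(5) = -4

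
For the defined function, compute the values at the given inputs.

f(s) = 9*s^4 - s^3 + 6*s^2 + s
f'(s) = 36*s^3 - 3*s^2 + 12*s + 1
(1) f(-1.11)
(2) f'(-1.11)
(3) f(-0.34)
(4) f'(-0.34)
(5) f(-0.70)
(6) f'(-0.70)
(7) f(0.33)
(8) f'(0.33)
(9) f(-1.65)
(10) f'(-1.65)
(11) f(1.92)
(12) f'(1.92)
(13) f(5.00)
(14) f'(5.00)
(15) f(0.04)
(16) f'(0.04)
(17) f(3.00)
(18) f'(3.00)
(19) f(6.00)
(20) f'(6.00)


(1) = 21.31
(2) = -65.25
(3) = 0.51
(4) = -4.84
(5) = 4.74
(6) = -21.22
(7) = 1.05
(8) = 5.93
(9) = 85.89
(10) = -188.68
(11) = 139.27
(12) = 267.78
(13) = 5655.00
(14) = 4486.00
(15) = 0.05
(16) = 1.48
(17) = 759.00
(18) = 982.00
(19) = 11670.00
(20) = 7741.00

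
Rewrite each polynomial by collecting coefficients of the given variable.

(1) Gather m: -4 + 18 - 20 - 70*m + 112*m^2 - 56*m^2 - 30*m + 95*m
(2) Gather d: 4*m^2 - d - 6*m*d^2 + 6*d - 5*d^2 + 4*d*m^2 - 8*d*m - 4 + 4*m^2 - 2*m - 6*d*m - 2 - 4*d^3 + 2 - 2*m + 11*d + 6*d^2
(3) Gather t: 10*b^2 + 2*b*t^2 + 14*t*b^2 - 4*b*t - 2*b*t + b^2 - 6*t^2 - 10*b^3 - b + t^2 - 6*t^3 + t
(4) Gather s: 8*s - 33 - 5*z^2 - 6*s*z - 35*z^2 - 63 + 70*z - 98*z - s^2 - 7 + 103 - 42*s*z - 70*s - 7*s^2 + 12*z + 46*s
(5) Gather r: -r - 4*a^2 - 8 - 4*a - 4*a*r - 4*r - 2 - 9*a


(1) = 56*m^2 - 5*m - 6
(2) = -4*d^3 + d^2*(1 - 6*m) + d*(4*m^2 - 14*m + 16) + 8*m^2 - 4*m - 4
(3) = -10*b^3 + 11*b^2 - b - 6*t^3 + t^2*(2*b - 5) + t*(14*b^2 - 6*b + 1)
(4) = -8*s^2 + s*(-48*z - 16) - 40*z^2 - 16*z
(5) = -4*a^2 - 13*a + r*(-4*a - 5) - 10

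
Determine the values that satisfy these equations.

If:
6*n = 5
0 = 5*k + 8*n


Then:
k = -4/3
n = 5/6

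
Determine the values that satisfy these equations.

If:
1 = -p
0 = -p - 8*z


Then:
p = -1
z = 1/8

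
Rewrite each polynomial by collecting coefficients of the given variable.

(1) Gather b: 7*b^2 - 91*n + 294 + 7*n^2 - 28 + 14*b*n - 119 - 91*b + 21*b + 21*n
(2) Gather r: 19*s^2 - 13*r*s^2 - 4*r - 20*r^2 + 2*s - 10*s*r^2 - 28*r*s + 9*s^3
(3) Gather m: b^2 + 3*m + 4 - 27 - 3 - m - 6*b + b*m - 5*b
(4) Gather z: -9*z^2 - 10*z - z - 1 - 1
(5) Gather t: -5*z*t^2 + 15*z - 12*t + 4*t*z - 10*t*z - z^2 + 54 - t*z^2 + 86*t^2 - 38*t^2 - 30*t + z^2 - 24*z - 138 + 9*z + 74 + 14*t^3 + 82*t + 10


(1) = 7*b^2 + b*(14*n - 70) + 7*n^2 - 70*n + 147
(2) = r^2*(-10*s - 20) + r*(-13*s^2 - 28*s - 4) + 9*s^3 + 19*s^2 + 2*s
(3) = b^2 - 11*b + m*(b + 2) - 26
(4) = -9*z^2 - 11*z - 2
(5) = 14*t^3 + t^2*(48 - 5*z) + t*(-z^2 - 6*z + 40)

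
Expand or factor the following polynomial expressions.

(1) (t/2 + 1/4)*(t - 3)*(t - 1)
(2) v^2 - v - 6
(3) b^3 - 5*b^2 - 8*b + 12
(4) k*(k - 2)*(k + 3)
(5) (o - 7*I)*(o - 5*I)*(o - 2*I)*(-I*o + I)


(1) = t^3/2 - 7*t^2/4 + t/2 + 3/4
(2) = (v - 3)*(v + 2)
(3) = (b - 6)*(b - 1)*(b + 2)
(4) = k^3 + k^2 - 6*k
(5) = -I*o^4 - 14*o^3 + I*o^3 + 14*o^2 + 59*I*o^2 + 70*o - 59*I*o - 70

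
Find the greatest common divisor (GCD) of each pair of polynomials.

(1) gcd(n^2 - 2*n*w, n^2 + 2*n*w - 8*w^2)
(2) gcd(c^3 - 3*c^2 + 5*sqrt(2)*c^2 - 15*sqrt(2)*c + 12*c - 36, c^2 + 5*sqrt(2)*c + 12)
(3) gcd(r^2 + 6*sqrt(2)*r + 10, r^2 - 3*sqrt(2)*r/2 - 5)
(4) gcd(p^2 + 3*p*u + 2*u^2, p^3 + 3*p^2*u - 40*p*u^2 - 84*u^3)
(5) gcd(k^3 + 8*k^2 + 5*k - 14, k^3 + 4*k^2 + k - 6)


(1) = gcd(n*(n - 2*w), (n - 2*w)*(n + 4*w)) = -n + 2*w
(2) = gcd((c - 3)*(c + 2*sqrt(2))*(c + 3*sqrt(2)), (c + 2*sqrt(2))*(c + 3*sqrt(2))) = c^2 + 5*sqrt(2)*c + 12
(3) = r + sqrt(2)
(4) = p + 2*u
(5) = gcd((k - 1)*(k + 2)*(k + 7), (k - 1)*(k + 2)*(k + 3)) = k^2 + k - 2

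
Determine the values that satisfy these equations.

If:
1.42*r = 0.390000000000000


Then:
r = 0.27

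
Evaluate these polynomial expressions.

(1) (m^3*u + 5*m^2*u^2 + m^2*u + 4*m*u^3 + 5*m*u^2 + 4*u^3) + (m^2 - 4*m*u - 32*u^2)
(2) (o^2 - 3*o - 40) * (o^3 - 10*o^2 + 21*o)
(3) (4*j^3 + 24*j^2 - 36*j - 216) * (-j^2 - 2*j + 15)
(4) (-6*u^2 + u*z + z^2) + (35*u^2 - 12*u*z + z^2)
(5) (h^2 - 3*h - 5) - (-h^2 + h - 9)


(1) = m^3*u + 5*m^2*u^2 + m^2*u + m^2 + 4*m*u^3 + 5*m*u^2 - 4*m*u + 4*u^3 - 32*u^2
(2) = o^5 - 13*o^4 + 11*o^3 + 337*o^2 - 840*o
(3) = -4*j^5 - 32*j^4 + 48*j^3 + 648*j^2 - 108*j - 3240
(4) = 29*u^2 - 11*u*z + 2*z^2
(5) = 2*h^2 - 4*h + 4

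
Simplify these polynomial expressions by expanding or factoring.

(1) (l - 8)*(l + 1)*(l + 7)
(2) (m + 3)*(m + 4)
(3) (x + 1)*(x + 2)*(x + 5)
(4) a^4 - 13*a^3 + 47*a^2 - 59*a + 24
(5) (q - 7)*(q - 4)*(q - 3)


(1) = l^3 - 57*l - 56
(2) = m^2 + 7*m + 12
(3) = x^3 + 8*x^2 + 17*x + 10
(4) = (a - 8)*(a - 3)*(a - 1)^2
(5) = q^3 - 14*q^2 + 61*q - 84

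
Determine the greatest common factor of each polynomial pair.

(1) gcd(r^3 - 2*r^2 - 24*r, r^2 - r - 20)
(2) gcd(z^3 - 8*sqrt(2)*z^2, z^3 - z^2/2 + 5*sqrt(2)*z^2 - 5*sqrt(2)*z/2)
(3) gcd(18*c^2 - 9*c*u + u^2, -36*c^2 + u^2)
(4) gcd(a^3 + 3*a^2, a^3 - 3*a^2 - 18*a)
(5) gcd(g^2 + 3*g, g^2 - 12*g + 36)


(1) = gcd(r*(r - 6)*(r + 4), (r - 5)*(r + 4)) = r + 4
(2) = gcd(z^2*(z - 8*sqrt(2)), z*(z - 1/2)*(z + 5*sqrt(2))) = z
(3) = -6*c + u
(4) = a^2 + 3*a
(5) = 1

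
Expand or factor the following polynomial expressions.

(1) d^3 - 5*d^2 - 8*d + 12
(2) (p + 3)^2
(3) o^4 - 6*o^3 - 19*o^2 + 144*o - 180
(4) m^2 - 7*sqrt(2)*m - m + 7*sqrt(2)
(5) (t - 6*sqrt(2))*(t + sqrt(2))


(1) = (d - 6)*(d - 1)*(d + 2)
(2) = p^2 + 6*p + 9
(3) = (o - 6)*(o - 3)*(o - 2)*(o + 5)
(4) = (m - 1)*(m - 7*sqrt(2))
(5) = t^2 - 5*sqrt(2)*t - 12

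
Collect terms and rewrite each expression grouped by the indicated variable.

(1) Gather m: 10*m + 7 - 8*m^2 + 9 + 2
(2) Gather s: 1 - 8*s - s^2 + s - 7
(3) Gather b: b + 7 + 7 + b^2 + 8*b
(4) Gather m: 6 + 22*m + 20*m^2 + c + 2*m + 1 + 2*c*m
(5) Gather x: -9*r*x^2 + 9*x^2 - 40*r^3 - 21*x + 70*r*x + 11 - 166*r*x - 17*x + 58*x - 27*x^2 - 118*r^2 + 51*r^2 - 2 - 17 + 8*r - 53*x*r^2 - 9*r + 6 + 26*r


(1) = -8*m^2 + 10*m + 18
(2) = -s^2 - 7*s - 6
(3) = b^2 + 9*b + 14
(4) = c + 20*m^2 + m*(2*c + 24) + 7
(5) = -40*r^3 - 67*r^2 + 25*r + x^2*(-9*r - 18) + x*(-53*r^2 - 96*r + 20) - 2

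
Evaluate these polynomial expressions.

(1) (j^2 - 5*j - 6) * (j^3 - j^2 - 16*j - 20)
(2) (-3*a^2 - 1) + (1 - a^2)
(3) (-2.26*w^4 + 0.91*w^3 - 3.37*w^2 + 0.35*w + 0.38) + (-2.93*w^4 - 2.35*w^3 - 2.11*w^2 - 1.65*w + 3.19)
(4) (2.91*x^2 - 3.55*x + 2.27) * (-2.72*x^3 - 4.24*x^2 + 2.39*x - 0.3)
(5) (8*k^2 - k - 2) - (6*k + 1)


(1) = j^5 - 6*j^4 - 17*j^3 + 66*j^2 + 196*j + 120
(2) = -4*a^2
(3) = -5.19*w^4 - 1.44*w^3 - 5.48*w^2 - 1.3*w + 3.57
(4) = -7.9152*x^5 - 2.6824*x^4 + 15.8325*x^3 - 18.9823*x^2 + 6.4903*x - 0.681
(5) = 8*k^2 - 7*k - 3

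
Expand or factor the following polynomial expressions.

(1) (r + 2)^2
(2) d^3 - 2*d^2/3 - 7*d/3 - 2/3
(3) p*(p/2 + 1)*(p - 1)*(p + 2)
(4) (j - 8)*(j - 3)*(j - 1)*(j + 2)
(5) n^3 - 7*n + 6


(1) = r^2 + 4*r + 4
(2) = (d - 2)*(d + 1/3)*(d + 1)
(3) = p^4/2 + 3*p^3/2 - 2*p
(4) = j^4 - 10*j^3 + 11*j^2 + 46*j - 48
(5) = (n - 2)*(n - 1)*(n + 3)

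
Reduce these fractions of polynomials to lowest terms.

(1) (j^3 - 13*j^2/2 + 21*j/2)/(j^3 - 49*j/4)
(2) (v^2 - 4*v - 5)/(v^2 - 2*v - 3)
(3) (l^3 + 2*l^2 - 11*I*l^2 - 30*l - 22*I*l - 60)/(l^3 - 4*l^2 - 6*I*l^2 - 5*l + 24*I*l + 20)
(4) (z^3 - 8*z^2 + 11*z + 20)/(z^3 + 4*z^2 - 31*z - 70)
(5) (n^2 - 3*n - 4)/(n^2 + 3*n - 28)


(1) = (2*j - 6)/(2*j + 7)
(2) = (v - 5)/(v - 3)
(3) = (l^2 + l*(2 - 6*I) - 12*I)/(l^2 + l*(-4 - I) + 4*I)
(4) = (z^2 - 3*z - 4)/(z^2 + 9*z + 14)
(5) = (n + 1)/(n + 7)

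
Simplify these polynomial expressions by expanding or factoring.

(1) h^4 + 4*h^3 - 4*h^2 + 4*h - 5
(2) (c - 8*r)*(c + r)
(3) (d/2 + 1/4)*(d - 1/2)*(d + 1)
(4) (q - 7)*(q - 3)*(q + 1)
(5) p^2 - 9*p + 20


(1) = (h - 1)*(h + 5)*(h - I)*(h + I)
(2) = c^2 - 7*c*r - 8*r^2
(3) = d^3/2 + d^2/2 - d/8 - 1/8
(4) = q^3 - 9*q^2 + 11*q + 21
(5) = (p - 5)*(p - 4)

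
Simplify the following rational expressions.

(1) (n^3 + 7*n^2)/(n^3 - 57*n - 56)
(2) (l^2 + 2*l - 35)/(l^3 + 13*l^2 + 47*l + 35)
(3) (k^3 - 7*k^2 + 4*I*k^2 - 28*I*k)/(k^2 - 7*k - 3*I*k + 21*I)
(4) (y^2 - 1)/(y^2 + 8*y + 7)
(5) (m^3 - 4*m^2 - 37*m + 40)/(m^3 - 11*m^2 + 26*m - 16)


(1) = n^2/(n^2 - 7*n - 8)
(2) = (l - 5)/(l^2 + 6*l + 5)
(3) = (k^2 + 4*I*k)/(k - 3*I)
(4) = (y - 1)/(y + 7)
(5) = (m + 5)/(m - 2)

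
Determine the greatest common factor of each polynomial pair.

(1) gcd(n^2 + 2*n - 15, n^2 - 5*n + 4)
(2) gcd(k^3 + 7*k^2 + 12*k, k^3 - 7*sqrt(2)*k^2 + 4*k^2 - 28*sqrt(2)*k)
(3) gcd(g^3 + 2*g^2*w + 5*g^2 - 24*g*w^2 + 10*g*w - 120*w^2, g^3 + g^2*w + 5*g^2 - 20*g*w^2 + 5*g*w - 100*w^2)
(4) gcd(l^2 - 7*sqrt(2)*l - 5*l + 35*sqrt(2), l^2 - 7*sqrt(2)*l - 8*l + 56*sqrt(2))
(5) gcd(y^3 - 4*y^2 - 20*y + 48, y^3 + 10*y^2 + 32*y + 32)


(1) = 1
(2) = k^2 + 4*k
(3) = -g^2 + 4*g*w - 5*g + 20*w
(4) = l - 7*sqrt(2)
(5) = gcd((y - 6)*(y - 2)*(y + 4), (y + 2)*(y + 4)^2) = y + 4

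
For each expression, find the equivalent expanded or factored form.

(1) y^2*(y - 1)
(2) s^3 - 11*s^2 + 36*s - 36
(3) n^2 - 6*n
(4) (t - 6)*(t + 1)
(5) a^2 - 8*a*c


(1) = y^3 - y^2
(2) = (s - 6)*(s - 3)*(s - 2)
(3) = n*(n - 6)
(4) = t^2 - 5*t - 6
(5) = a*(a - 8*c)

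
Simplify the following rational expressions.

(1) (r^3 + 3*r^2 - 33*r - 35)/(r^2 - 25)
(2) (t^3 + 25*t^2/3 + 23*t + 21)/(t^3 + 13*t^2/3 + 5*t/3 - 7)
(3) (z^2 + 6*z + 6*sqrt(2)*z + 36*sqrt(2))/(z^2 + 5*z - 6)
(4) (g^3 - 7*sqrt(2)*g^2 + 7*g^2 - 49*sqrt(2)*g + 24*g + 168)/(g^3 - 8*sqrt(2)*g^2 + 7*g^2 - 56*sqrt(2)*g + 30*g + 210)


(1) = (r^2 + 8*r + 7)/(r + 5)
(2) = (t + 3)/(t - 1)
(3) = (z + 6*sqrt(2))/(z - 1)
(4) = (g - 4*sqrt(2))/(g - 5*sqrt(2))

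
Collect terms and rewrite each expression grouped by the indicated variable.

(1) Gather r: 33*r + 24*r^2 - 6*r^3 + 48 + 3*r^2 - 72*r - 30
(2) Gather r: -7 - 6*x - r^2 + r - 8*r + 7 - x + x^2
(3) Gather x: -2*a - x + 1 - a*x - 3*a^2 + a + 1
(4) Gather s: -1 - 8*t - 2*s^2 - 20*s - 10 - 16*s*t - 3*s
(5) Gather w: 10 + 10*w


(1) = -6*r^3 + 27*r^2 - 39*r + 18
(2) = -r^2 - 7*r + x^2 - 7*x
(3) = -3*a^2 - a + x*(-a - 1) + 2
(4) = -2*s^2 + s*(-16*t - 23) - 8*t - 11
(5) = 10*w + 10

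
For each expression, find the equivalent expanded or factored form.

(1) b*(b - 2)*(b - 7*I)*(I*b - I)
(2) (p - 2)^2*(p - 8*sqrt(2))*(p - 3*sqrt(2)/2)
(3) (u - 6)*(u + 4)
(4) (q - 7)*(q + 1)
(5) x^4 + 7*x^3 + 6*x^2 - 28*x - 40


(1) = I*b^4 + 7*b^3 - 3*I*b^3 - 21*b^2 + 2*I*b^2 + 14*b
(2) = p^4 - 19*sqrt(2)*p^3/2 - 4*p^3 + 28*p^2 + 38*sqrt(2)*p^2 - 96*p - 38*sqrt(2)*p + 96
(3) = u^2 - 2*u - 24
(4) = q^2 - 6*q - 7
(5) = (x - 2)*(x + 2)^2*(x + 5)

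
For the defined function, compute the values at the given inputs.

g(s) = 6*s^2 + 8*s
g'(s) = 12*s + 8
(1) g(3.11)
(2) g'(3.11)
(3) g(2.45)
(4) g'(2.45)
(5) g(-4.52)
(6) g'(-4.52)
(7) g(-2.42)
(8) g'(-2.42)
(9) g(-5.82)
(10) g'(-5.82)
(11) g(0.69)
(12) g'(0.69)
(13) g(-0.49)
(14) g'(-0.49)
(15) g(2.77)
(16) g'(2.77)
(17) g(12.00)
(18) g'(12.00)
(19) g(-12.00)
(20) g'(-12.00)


(1) = 82.91
(2) = 45.32
(3) = 55.62
(4) = 37.40
(5) = 86.42
(6) = -46.24
(7) = 15.78
(8) = -21.04
(9) = 156.67
(10) = -61.84
(11) = 8.38
(12) = 16.28
(13) = -2.48
(14) = 2.12
(15) = 68.20
(16) = 41.24
(17) = 960.00
(18) = 152.00
(19) = 768.00
(20) = -136.00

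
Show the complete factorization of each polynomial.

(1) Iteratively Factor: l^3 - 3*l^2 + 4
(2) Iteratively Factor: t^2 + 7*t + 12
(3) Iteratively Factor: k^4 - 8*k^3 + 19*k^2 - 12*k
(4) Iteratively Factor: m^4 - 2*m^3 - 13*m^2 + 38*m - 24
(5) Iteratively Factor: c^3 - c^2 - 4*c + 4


(1) = (l - 2)*(l^2 - l - 2) = (l - 2)*(l + 1)*(l - 2)
(2) = (t + 4)*(t + 3)
(3) = (k - 1)*(k^3 - 7*k^2 + 12*k) = (k - 4)*(k - 1)*(k^2 - 3*k) = (k - 4)*(k - 3)*(k - 1)*(k)
(4) = (m - 3)*(m^3 + m^2 - 10*m + 8) = (m - 3)*(m - 2)*(m^2 + 3*m - 4) = (m - 3)*(m - 2)*(m + 4)*(m - 1)
(5) = (c - 2)*(c^2 + c - 2) = (c - 2)*(c - 1)*(c + 2)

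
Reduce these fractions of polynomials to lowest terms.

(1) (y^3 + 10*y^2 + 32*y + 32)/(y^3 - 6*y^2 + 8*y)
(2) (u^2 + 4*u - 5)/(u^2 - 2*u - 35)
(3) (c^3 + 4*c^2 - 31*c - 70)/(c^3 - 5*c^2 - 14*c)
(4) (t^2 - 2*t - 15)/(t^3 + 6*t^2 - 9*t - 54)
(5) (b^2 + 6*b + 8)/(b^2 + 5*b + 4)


(1) = (y^3 + 10*y^2 + 32*y + 32)/(y^3 - 6*y^2 + 8*y)
(2) = (u - 1)/(u - 7)
(3) = (c^2 + 2*c - 35)/(c^2 - 7*c)
(4) = (t - 5)/(t^2 + 3*t - 18)
(5) = (b + 2)/(b + 1)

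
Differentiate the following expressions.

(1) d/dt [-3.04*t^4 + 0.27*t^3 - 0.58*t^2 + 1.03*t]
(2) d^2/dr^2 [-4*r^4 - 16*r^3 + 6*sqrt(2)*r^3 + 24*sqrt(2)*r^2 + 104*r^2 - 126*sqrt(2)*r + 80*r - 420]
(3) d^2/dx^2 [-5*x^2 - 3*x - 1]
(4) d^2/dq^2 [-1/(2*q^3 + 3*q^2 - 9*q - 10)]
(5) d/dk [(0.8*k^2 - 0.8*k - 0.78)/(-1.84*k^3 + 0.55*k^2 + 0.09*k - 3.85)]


(1) = -12.16*t^3 + 0.81*t^2 - 1.16*t + 1.03
(2) = -48*r^2 - 96*r + 36*sqrt(2)*r + 48*sqrt(2) + 208
(3) = -10
(4) = 6*((2*q + 1)*(2*q^3 + 3*q^2 - 9*q - 10) - 3*(2*q^2 + 2*q - 3)^2)/(2*q^3 + 3*q^2 - 9*q - 10)^3
(5) = (1.472*k^4 - 2.944*k^3 - 3.7936*k^2 - 5.302*k + 3.1502)/(3.3856*k^6 - 2.024*k^5 - 0.0287*k^4 + 14.267*k^3 - 4.2269*k^2 - 0.693*k + 14.8225)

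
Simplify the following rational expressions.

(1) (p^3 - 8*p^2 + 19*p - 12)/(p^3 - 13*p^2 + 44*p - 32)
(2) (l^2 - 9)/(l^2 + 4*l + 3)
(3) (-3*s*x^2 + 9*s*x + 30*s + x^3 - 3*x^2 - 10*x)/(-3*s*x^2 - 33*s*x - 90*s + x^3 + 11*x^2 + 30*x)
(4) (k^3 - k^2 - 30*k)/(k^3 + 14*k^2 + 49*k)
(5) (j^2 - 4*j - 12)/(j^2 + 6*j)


(1) = (p - 3)/(p - 8)
(2) = (l - 3)/(l + 1)
(3) = (x^2 - 3*x - 10)/(x^2 + 11*x + 30)
(4) = (k^2 - k - 30)/(k^2 + 14*k + 49)
(5) = (j^2 - 4*j - 12)/(j^2 + 6*j)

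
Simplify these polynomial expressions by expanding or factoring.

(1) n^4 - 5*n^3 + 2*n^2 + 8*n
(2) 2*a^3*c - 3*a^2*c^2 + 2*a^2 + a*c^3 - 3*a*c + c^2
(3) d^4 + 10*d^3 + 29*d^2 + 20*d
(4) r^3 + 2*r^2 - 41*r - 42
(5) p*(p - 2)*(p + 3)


(1) = n*(n - 4)*(n - 2)*(n + 1)
(2) = (-2*a + c)*(-a + c)*(a*c + 1)
(3) = d*(d + 1)*(d + 4)*(d + 5)
(4) = (r - 6)*(r + 1)*(r + 7)
(5) = p^3 + p^2 - 6*p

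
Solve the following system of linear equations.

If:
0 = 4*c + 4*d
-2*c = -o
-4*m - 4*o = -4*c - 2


Then:
c = o/2
d = -o/2
m = 1/2 - o/2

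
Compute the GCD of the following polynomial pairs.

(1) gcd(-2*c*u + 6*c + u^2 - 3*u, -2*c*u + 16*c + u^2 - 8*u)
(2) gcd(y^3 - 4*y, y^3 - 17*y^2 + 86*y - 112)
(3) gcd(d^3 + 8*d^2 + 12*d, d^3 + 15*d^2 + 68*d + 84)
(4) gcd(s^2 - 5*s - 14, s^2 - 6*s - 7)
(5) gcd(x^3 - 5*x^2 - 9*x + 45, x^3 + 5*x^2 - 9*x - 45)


(1) = -2*c + u
(2) = gcd(y*(y - 2)*(y + 2), (y - 8)*(y - 7)*(y - 2)) = y - 2
(3) = d^2 + 8*d + 12
(4) = s - 7
(5) = x^2 - 9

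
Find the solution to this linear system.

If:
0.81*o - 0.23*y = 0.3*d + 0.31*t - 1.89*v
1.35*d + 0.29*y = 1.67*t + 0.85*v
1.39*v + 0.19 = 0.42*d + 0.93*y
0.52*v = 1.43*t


Then:
d = 0.75302863634076*y - 0.218974900962693
o = 0.363996886619093 - 1.40443409136117*y
t = 0.326035847550849*y - 0.073765718352997
v = 0.896598580764834*y - 0.202855725470742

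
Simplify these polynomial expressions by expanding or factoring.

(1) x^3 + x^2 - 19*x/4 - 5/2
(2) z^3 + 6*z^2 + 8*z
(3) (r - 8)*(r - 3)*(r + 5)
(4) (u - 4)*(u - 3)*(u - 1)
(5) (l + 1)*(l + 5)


(1) = (x - 2)*(x + 1/2)*(x + 5/2)
(2) = z*(z + 2)*(z + 4)
(3) = r^3 - 6*r^2 - 31*r + 120
(4) = u^3 - 8*u^2 + 19*u - 12
(5) = l^2 + 6*l + 5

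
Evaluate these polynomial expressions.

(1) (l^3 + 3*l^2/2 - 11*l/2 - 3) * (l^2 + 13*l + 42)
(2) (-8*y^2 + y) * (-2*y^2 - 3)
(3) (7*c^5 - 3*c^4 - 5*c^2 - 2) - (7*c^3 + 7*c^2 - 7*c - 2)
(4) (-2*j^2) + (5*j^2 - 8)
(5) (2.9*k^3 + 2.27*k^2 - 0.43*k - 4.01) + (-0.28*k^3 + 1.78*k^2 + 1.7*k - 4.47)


(1) = l^5 + 29*l^4/2 + 56*l^3 - 23*l^2/2 - 270*l - 126
(2) = 16*y^4 - 2*y^3 + 24*y^2 - 3*y
(3) = 7*c^5 - 3*c^4 - 7*c^3 - 12*c^2 + 7*c
(4) = 3*j^2 - 8
(5) = 2.62*k^3 + 4.05*k^2 + 1.27*k - 8.48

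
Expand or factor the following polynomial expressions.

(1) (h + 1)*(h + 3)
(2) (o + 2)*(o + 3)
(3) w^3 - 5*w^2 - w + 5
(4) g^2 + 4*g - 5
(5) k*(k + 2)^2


(1) = h^2 + 4*h + 3
(2) = o^2 + 5*o + 6
(3) = (w - 5)*(w - 1)*(w + 1)
(4) = (g - 1)*(g + 5)
(5) = k^3 + 4*k^2 + 4*k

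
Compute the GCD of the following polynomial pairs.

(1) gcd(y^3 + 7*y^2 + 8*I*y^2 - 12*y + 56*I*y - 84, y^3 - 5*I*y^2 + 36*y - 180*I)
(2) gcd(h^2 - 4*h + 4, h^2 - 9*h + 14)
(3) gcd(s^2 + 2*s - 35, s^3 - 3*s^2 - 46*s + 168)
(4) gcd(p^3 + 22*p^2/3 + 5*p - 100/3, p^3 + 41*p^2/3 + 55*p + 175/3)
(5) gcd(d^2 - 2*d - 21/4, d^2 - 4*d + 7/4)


(1) = gcd((y + 7)*(y + 2*I)*(y + 6*I), (y - 6*I)*(y - 5*I)*(y + 6*I)) = y + 6*I
(2) = h - 2
(3) = gcd((s - 5)*(s + 7), (s - 6)*(s - 4)*(s + 7)) = s + 7
(4) = p + 5
(5) = gcd((d - 7/2)*(d + 3/2), (d - 7/2)*(d - 1/2)) = d - 7/2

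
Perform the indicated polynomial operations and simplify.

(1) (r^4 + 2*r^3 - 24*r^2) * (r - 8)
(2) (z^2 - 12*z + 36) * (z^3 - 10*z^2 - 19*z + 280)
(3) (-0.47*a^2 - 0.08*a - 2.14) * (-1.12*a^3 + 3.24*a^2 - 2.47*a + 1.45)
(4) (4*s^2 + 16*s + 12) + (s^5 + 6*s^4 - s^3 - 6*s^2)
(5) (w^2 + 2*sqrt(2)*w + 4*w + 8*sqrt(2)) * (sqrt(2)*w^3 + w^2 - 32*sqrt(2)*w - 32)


(1) = r^5 - 6*r^4 - 40*r^3 + 192*r^2
(2) = z^5 - 22*z^4 + 137*z^3 + 148*z^2 - 4044*z + 10080
(3) = 0.5264*a^5 - 1.4332*a^4 + 3.2985*a^3 - 7.4175*a^2 + 5.1698*a - 3.103
(4) = s^5 + 6*s^4 - s^3 - 2*s^2 + 16*s + 12
(5) = sqrt(2)*w^5 + 5*w^4 + 4*sqrt(2)*w^4 - 30*sqrt(2)*w^3 + 20*w^3 - 120*sqrt(2)*w^2 - 160*w^2 - 640*w - 64*sqrt(2)*w - 256*sqrt(2)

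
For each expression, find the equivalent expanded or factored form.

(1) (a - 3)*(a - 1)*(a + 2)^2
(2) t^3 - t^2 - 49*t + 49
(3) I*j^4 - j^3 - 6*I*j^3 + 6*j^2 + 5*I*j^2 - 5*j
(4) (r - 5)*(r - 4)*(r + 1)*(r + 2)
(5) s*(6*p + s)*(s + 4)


(1) = a^4 - 9*a^2 - 4*a + 12
(2) = (t - 7)*(t - 1)*(t + 7)
(3) = j*(j - 5)*(j + I)*(I*j - I)
(4) = r^4 - 6*r^3 - 5*r^2 + 42*r + 40
(5) = 6*p*s^2 + 24*p*s + s^3 + 4*s^2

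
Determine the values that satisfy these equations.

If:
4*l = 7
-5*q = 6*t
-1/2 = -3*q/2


Then:
l = 7/4
q = 1/3
t = -5/18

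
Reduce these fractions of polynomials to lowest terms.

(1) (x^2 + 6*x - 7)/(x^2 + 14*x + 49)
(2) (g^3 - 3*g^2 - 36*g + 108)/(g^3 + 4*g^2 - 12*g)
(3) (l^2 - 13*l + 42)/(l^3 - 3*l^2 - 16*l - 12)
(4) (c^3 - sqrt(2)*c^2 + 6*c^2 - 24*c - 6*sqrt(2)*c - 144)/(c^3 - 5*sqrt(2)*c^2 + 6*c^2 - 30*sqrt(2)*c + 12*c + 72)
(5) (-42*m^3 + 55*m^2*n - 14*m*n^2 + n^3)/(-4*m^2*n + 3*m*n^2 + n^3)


(1) = (x - 1)/(x + 7)
(2) = (g^2 - 9*g + 18)/(g^2 - 2*g)
(3) = (l - 7)/(l^2 + 3*l + 2)
(4) = (c^2 - sqrt(2)*c - 24)/(c^2 - 5*sqrt(2)*c + 12)
(5) = (42*m^2 - 13*m*n + n^2)/(4*m*n + n^2)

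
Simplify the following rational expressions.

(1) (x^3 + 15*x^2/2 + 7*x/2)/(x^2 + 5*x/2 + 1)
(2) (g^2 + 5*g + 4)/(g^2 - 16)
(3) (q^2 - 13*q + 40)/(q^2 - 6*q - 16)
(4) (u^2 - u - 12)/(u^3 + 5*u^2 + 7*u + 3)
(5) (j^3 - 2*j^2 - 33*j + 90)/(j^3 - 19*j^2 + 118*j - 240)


(1) = (x^2 + 7*x)/(x + 2)
(2) = (g + 1)/(g - 4)
(3) = (q - 5)/(q + 2)
(4) = (u - 4)/(u^2 + 2*u + 1)
(5) = (j^2 + 3*j - 18)/(j^2 - 14*j + 48)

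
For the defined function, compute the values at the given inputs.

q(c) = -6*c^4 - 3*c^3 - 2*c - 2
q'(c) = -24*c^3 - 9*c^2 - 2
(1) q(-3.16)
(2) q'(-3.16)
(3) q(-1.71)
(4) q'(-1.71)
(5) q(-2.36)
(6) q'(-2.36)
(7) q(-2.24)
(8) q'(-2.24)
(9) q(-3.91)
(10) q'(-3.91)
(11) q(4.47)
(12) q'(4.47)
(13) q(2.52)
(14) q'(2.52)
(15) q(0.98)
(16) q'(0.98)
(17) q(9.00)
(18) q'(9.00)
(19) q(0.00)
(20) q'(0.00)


(1) = -499.29
(2) = 665.44
(3) = -34.88
(4) = 91.69
(5) = -143.97
(6) = 263.34
(7) = -114.86
(8) = 222.59
(9) = -1217.21
(10) = 1295.04
(11) = -2674.30
(12) = -2325.38
(13) = -297.01
(14) = -443.23
(15) = -12.32
(16) = -33.23
(17) = -41573.00
(18) = -18227.00
(19) = -2.00
(20) = -2.00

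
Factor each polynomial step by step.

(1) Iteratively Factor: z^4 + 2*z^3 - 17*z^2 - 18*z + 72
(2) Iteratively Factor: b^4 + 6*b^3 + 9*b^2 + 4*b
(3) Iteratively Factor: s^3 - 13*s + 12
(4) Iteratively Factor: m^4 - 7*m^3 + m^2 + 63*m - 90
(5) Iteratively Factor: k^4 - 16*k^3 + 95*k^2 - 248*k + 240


(1) = (z + 3)*(z^3 - z^2 - 14*z + 24) = (z - 3)*(z + 3)*(z^2 + 2*z - 8) = (z - 3)*(z + 3)*(z + 4)*(z - 2)
(2) = (b)*(b^3 + 6*b^2 + 9*b + 4) = b*(b + 1)*(b^2 + 5*b + 4) = b*(b + 1)*(b + 4)*(b + 1)
(3) = (s - 1)*(s^2 + s - 12) = (s - 1)*(s + 4)*(s - 3)
(4) = (m - 3)*(m^3 - 4*m^2 - 11*m + 30) = (m - 3)*(m - 2)*(m^2 - 2*m - 15) = (m - 3)*(m - 2)*(m + 3)*(m - 5)
(5) = (k - 4)*(k^3 - 12*k^2 + 47*k - 60) = (k - 4)^2*(k^2 - 8*k + 15) = (k - 4)^2*(k - 3)*(k - 5)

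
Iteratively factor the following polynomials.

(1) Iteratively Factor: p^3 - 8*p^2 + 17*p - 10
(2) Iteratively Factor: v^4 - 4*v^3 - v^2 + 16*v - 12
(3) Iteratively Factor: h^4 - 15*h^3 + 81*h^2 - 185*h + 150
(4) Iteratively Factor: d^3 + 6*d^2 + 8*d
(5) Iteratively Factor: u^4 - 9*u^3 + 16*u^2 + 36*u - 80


(1) = (p - 2)*(p^2 - 6*p + 5) = (p - 2)*(p - 1)*(p - 5)
(2) = (v - 2)*(v^3 - 2*v^2 - 5*v + 6) = (v - 2)*(v - 1)*(v^2 - v - 6) = (v - 2)*(v - 1)*(v + 2)*(v - 3)
(3) = (h - 5)*(h^3 - 10*h^2 + 31*h - 30) = (h - 5)*(h - 2)*(h^2 - 8*h + 15) = (h - 5)*(h - 3)*(h - 2)*(h - 5)
(4) = (d)*(d^2 + 6*d + 8) = d*(d + 2)*(d + 4)
(5) = (u - 5)*(u^3 - 4*u^2 - 4*u + 16) = (u - 5)*(u + 2)*(u^2 - 6*u + 8) = (u - 5)*(u - 2)*(u + 2)*(u - 4)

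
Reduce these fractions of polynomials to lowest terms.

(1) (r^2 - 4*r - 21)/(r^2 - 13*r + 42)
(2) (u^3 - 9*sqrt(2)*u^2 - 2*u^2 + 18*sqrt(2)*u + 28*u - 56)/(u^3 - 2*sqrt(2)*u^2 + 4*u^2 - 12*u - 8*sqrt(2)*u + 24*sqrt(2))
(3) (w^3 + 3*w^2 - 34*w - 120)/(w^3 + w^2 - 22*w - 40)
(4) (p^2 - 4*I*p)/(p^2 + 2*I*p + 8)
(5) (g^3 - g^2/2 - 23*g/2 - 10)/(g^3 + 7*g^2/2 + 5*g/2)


(1) = (r + 3)/(r - 6)
(2) = (u - 7*sqrt(2))/(u + 6)
(3) = (w^2 - w - 30)/(w^2 - 3*w - 10)
(4) = (p^2 - 4*I*p)/(p^2 + 2*I*p + 8)
(5) = (g - 4)/g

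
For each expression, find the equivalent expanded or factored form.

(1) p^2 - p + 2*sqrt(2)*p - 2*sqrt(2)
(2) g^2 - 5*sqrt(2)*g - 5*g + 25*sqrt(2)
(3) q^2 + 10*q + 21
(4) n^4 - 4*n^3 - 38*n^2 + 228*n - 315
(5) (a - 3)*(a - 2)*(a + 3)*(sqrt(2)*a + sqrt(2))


(1) = (p - 1)*(p + 2*sqrt(2))
(2) = (g - 5)*(g - 5*sqrt(2))
(3) = (q + 3)*(q + 7)
(4) = (n - 5)*(n - 3)^2*(n + 7)
(5) = sqrt(2)*a^4 - sqrt(2)*a^3 - 11*sqrt(2)*a^2 + 9*sqrt(2)*a + 18*sqrt(2)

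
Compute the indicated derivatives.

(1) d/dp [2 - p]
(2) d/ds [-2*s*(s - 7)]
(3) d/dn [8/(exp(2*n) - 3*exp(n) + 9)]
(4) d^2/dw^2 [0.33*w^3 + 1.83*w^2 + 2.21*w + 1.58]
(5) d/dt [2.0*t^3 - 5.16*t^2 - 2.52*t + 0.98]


(1) = -1
(2) = 14 - 4*s
(3) = (24 - 16*exp(n))*exp(n)/(exp(2*n) - 3*exp(n) + 9)^2
(4) = 1.98*w + 3.66
(5) = 6.0*t^2 - 10.32*t - 2.52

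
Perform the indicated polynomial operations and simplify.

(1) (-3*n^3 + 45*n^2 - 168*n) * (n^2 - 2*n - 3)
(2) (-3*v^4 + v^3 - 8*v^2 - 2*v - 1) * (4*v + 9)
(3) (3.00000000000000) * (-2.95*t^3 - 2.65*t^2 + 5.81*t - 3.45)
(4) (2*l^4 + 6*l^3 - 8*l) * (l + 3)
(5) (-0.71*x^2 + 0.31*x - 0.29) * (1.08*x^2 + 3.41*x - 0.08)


(1) = -3*n^5 + 51*n^4 - 249*n^3 + 201*n^2 + 504*n
(2) = -12*v^5 - 23*v^4 - 23*v^3 - 80*v^2 - 22*v - 9
(3) = -8.85*t^3 - 7.95*t^2 + 17.43*t - 10.35
(4) = 2*l^5 + 12*l^4 + 18*l^3 - 8*l^2 - 24*l
(5) = -0.7668*x^4 - 2.0863*x^3 + 0.8007*x^2 - 1.0137*x + 0.0232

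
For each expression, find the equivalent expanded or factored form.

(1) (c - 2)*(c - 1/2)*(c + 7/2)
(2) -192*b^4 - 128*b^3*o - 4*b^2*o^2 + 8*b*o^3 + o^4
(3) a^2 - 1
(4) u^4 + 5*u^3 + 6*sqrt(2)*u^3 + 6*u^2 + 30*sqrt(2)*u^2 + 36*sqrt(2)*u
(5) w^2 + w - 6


(1) = c^3 + c^2 - 31*c/4 + 7/2
(2) = (-4*b + o)*(2*b + o)*(4*b + o)*(6*b + o)
(3) = (a - 1)*(a + 1)
(4) = u*(u + 2)*(u + 3)*(u + 6*sqrt(2))
(5) = (w - 2)*(w + 3)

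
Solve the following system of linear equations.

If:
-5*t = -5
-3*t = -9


Then:
No Solution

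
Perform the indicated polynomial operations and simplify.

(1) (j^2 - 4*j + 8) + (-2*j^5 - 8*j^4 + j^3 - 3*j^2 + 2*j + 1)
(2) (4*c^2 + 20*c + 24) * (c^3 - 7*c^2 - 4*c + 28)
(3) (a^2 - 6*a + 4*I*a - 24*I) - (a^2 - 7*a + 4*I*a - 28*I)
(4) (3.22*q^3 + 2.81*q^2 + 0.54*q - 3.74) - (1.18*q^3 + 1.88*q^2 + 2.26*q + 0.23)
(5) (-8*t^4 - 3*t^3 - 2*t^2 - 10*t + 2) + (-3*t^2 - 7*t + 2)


(1) = -2*j^5 - 8*j^4 + j^3 - 2*j^2 - 2*j + 9
(2) = 4*c^5 - 8*c^4 - 132*c^3 - 136*c^2 + 464*c + 672
(3) = a + 4*I
(4) = 2.04*q^3 + 0.93*q^2 - 1.72*q - 3.97
(5) = -8*t^4 - 3*t^3 - 5*t^2 - 17*t + 4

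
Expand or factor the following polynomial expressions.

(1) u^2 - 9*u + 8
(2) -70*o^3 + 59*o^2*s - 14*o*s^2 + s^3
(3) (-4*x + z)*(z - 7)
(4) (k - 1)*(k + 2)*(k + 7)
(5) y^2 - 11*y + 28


(1) = (u - 8)*(u - 1)
(2) = (-7*o + s)*(-5*o + s)*(-2*o + s)
(3) = -4*x*z + 28*x + z^2 - 7*z
(4) = k^3 + 8*k^2 + 5*k - 14
(5) = (y - 7)*(y - 4)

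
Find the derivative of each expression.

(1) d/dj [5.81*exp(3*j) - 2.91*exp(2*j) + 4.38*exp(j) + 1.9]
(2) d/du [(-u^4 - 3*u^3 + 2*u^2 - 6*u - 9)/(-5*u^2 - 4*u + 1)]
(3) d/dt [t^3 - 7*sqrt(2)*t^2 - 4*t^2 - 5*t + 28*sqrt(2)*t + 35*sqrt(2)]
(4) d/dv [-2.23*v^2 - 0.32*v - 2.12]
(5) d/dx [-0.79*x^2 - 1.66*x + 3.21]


(1) = (17.43*exp(2*j) - 5.82*exp(j) + 4.38)*exp(j)
(2) = (10*u^5 + 27*u^4 + 20*u^3 - 47*u^2 - 86*u - 42)/(25*u^4 + 40*u^3 + 6*u^2 - 8*u + 1)
(3) = 3*t^2 - 14*sqrt(2)*t - 8*t - 5 + 28*sqrt(2)
(4) = -4.46*v - 0.32
(5) = -1.58*x - 1.66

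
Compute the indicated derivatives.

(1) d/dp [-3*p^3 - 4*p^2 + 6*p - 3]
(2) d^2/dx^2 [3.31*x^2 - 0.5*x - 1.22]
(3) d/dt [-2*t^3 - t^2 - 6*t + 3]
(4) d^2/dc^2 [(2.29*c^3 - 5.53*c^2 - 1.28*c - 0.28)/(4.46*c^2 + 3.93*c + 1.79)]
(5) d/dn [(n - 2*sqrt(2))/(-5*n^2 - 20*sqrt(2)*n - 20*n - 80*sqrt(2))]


(1) = -9*p^2 - 8*p + 6
(2) = 6.62000000000000
(3) = -6*t^2 - 2*t - 6
(4) = (177.108642*c^3 + 328.128102*c^2 + 75.890142*c - 21.606954)/(88.716536*c^6 + 234.521964*c^5 + 313.470654*c^4 + 248.947029*c^3 + 125.809971*c^2 + 37.776339*c + 5.735339)
(5) = (-n^2 - 4*sqrt(2)*n - 4*n + 2*(n - 2*sqrt(2))*(n + 2 + 2*sqrt(2)) - 16*sqrt(2))/(5*(n^2 + 4*n + 4*sqrt(2)*n + 16*sqrt(2))^2)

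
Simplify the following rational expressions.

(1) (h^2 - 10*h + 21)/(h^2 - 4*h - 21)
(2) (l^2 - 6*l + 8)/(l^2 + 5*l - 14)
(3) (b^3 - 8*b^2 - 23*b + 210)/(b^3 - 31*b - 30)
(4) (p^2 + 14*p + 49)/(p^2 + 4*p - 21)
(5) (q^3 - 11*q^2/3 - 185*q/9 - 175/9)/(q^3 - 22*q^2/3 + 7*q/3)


(1) = (h - 3)/(h + 3)
(2) = (l - 4)/(l + 7)
(3) = (b - 7)/(b + 1)
(4) = (p + 7)/(p - 3)
(5) = (9*q^2 + 30*q + 25)/(9*q^2 - 3*q)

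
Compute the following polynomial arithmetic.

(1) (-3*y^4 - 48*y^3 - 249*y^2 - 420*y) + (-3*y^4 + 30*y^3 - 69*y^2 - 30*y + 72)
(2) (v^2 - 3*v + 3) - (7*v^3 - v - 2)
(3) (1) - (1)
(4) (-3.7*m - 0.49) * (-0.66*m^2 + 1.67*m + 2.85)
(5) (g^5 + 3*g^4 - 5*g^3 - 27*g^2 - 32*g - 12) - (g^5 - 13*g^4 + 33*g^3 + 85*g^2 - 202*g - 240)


(1) = -6*y^4 - 18*y^3 - 318*y^2 - 450*y + 72
(2) = -7*v^3 + v^2 - 2*v + 5
(3) = 0
(4) = 2.442*m^3 - 5.8556*m^2 - 11.3633*m - 1.3965
(5) = 16*g^4 - 38*g^3 - 112*g^2 + 170*g + 228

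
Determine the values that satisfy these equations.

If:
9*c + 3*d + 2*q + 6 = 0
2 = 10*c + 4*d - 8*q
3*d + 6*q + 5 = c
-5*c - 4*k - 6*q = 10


Then:
c = -19/43
d = -9/86
k = -229/344
q = -147/172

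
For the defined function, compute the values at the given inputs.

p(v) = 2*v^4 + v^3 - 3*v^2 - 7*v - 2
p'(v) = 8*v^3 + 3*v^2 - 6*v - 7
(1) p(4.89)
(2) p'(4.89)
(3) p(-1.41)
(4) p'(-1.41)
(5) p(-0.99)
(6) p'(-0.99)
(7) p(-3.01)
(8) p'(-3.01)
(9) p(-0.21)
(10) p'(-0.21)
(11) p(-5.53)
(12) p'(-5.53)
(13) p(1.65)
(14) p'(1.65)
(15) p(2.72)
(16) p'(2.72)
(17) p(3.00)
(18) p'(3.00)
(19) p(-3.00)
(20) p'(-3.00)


(1) = 1152.54
(2) = 970.84
(3) = 7.01
(4) = -15.00
(5) = 2.94
(6) = -5.88
(7) = 128.79
(8) = -179.93
(9) = -0.67
(10) = -5.68
(11) = 1646.24
(12) = -1234.98
(13) = -2.40
(14) = 27.20
(15) = 86.36
(16) = 159.86
(17) = 139.00
(18) = 218.00
(19) = 127.00
(20) = -178.00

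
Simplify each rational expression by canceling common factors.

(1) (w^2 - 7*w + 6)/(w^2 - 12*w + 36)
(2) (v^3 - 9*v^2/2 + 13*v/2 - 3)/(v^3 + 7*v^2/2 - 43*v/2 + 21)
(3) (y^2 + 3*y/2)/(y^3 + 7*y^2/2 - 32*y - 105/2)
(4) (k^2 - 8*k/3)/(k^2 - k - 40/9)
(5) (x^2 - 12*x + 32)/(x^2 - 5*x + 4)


(1) = (w - 1)/(w - 6)
(2) = (v - 1)/(v + 7)
(3) = y/(y^2 + 2*y - 35)
(4) = 3*k/(3*k + 5)
(5) = (x - 8)/(x - 1)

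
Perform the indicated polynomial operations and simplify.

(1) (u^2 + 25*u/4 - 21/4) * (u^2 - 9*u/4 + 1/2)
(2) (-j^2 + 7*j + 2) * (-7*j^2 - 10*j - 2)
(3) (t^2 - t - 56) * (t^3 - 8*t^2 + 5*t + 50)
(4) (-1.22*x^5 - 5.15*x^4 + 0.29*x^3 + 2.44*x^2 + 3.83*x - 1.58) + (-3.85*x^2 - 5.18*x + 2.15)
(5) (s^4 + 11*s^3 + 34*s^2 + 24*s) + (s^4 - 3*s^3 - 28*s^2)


(1) = u^4 + 4*u^3 - 301*u^2/16 + 239*u/16 - 21/8
(2) = 7*j^4 - 39*j^3 - 82*j^2 - 34*j - 4
(3) = t^5 - 9*t^4 - 43*t^3 + 493*t^2 - 330*t - 2800
(4) = -1.22*x^5 - 5.15*x^4 + 0.29*x^3 - 1.41*x^2 - 1.35*x + 0.57
(5) = 2*s^4 + 8*s^3 + 6*s^2 + 24*s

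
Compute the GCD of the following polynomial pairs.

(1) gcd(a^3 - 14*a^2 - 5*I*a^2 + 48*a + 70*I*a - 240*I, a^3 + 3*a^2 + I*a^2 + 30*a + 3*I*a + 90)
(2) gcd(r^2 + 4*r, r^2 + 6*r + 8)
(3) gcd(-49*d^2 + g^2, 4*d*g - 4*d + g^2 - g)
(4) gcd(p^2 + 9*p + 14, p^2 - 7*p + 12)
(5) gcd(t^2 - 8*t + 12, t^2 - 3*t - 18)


(1) = a - 5*I
(2) = gcd(r*(r + 4), (r + 2)*(r + 4)) = r + 4
(3) = 1
(4) = gcd((p + 2)*(p + 7), (p - 4)*(p - 3)) = 1
(5) = t - 6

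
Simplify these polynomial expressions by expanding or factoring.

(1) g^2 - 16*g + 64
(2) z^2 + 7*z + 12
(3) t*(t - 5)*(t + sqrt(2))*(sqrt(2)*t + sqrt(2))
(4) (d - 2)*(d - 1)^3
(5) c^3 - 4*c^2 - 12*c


(1) = (g - 8)^2
(2) = (z + 3)*(z + 4)
(3) = sqrt(2)*t^4 - 4*sqrt(2)*t^3 + 2*t^3 - 8*t^2 - 5*sqrt(2)*t^2 - 10*t
(4) = d^4 - 5*d^3 + 9*d^2 - 7*d + 2
(5) = c*(c - 6)*(c + 2)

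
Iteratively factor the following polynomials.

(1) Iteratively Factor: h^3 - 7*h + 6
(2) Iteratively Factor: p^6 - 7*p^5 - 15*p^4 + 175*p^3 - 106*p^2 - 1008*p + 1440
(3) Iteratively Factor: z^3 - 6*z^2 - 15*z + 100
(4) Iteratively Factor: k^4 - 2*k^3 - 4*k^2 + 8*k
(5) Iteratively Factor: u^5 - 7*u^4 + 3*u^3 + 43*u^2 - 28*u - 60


(1) = (h - 2)*(h^2 + 2*h - 3) = (h - 2)*(h + 3)*(h - 1)
(2) = (p - 5)*(p^5 - 2*p^4 - 25*p^3 + 50*p^2 + 144*p - 288) = (p - 5)*(p - 3)*(p^4 + p^3 - 22*p^2 - 16*p + 96) = (p - 5)*(p - 3)*(p + 3)*(p^3 - 2*p^2 - 16*p + 32) = (p - 5)*(p - 4)*(p - 3)*(p + 3)*(p^2 + 2*p - 8) = (p - 5)*(p - 4)*(p - 3)*(p + 3)*(p + 4)*(p - 2)
(3) = (z - 5)*(z^2 - z - 20) = (z - 5)*(z + 4)*(z - 5)
(4) = (k - 2)*(k^3 - 4*k) = (k - 2)*(k + 2)*(k^2 - 2*k) = (k - 2)^2*(k + 2)*(k)
(5) = (u - 5)*(u^4 - 2*u^3 - 7*u^2 + 8*u + 12) = (u - 5)*(u - 2)*(u^3 - 7*u - 6) = (u - 5)*(u - 2)*(u + 1)*(u^2 - u - 6) = (u - 5)*(u - 2)*(u + 1)*(u + 2)*(u - 3)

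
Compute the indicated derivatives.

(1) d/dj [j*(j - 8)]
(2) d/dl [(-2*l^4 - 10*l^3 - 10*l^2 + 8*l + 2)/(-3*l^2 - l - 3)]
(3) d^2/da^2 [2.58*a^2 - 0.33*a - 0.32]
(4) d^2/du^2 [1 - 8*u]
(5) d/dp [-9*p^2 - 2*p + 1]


(1) = 2*j - 8
(2) = 2*(6*l^5 + 18*l^4 + 22*l^3 + 62*l^2 + 36*l - 11)/(9*l^4 + 6*l^3 + 19*l^2 + 6*l + 9)
(3) = 5.16000000000000
(4) = 0
(5) = -18*p - 2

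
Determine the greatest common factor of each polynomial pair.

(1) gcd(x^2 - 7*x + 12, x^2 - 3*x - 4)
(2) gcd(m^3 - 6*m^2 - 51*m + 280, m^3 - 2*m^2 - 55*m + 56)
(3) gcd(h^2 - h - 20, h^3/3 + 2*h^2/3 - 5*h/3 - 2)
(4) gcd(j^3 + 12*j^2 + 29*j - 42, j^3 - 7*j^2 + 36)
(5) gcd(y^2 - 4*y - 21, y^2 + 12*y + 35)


(1) = gcd((x - 4)*(x - 3), (x - 4)*(x + 1)) = x - 4
(2) = gcd((m - 8)*(m - 5)*(m + 7), (m - 8)*(m - 1)*(m + 7)) = m^2 - m - 56
(3) = 1
(4) = gcd((j - 1)*(j + 6)*(j + 7), (j - 6)*(j - 3)*(j + 2)) = 1
(5) = 1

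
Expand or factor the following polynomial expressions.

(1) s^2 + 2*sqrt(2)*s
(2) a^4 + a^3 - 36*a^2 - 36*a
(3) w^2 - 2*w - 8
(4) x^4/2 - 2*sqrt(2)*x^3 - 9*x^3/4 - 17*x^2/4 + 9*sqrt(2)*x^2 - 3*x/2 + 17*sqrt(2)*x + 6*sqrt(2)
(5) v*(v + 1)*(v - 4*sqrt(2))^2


(1) = s*(s + 2*sqrt(2))
(2) = a*(a - 6)*(a + 1)*(a + 6)
(3) = (w - 4)*(w + 2)
(4) = (x/2 + 1/2)*(x - 6)*(x + 1/2)*(x - 4*sqrt(2))
(5) = v^4 - 8*sqrt(2)*v^3 + v^3 - 8*sqrt(2)*v^2 + 32*v^2 + 32*v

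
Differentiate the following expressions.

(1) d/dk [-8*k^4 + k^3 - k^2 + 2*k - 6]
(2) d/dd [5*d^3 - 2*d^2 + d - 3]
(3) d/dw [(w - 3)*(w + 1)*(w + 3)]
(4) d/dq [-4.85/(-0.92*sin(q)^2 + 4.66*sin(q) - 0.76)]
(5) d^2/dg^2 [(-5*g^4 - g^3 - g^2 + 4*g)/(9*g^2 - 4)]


(1) = -32*k^3 + 3*k^2 - 2*k + 2
(2) = 15*d^2 - 4*d + 1
(3) = 3*w^2 + 2*w - 9
(4) = (22.601 - 8.924*sin(q))*cos(q)/(0.92*sin(q)^2 - 4.66*sin(q) + 0.76)^2
(5) = 2*(-405*g^6 + 540*g^4 + 288*g^3 - 588*g^2 + 384*g - 16)/(729*g^6 - 972*g^4 + 432*g^2 - 64)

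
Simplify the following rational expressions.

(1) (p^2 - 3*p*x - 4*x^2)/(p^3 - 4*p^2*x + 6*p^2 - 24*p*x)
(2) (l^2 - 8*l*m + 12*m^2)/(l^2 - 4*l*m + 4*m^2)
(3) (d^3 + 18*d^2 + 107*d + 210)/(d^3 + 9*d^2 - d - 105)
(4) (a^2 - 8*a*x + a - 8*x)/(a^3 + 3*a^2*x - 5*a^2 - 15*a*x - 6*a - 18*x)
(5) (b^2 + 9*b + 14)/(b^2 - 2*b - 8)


(1) = (p + x)/(p^2 + 6*p)
(2) = (l - 6*m)/(l - 2*m)
(3) = (d + 6)/(d - 3)
(4) = (a - 8*x)/(a^2 + 3*a*x - 6*a - 18*x)
(5) = (b + 7)/(b - 4)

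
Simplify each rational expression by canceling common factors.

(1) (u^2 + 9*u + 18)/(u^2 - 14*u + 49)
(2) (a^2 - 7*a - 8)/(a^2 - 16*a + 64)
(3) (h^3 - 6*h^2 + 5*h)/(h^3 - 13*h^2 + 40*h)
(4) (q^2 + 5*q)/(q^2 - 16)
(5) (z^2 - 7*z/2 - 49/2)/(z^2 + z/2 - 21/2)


(1) = (u^2 + 9*u + 18)/(u^2 - 14*u + 49)
(2) = (a + 1)/(a - 8)
(3) = (h - 1)/(h - 8)
(4) = (q^2 + 5*q)/(q^2 - 16)
(5) = (z - 7)/(z - 3)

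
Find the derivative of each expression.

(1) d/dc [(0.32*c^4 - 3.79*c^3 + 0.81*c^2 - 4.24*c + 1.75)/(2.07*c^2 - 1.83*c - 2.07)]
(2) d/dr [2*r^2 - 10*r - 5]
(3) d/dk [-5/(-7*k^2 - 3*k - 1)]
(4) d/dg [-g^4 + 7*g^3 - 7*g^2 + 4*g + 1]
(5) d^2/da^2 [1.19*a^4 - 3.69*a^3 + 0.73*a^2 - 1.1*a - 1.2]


(1) = (1.3248*c^5 - 9.6021*c^4 + 11.2218*c^3 + 30.8304*c^2 - 10.5984*c + 11.9793)/(4.2849*c^4 - 7.5762*c^3 - 5.2209*c^2 + 7.5762*c + 4.2849)
(2) = 4*r - 10
(3) = 5*(-14*k - 3)/(7*k^2 + 3*k + 1)^2
(4) = -4*g^3 + 21*g^2 - 14*g + 4
(5) = 14.28*a^2 - 22.14*a + 1.46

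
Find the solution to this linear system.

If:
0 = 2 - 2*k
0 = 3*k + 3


Then:
No Solution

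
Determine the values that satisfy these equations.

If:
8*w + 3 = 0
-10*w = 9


Then:
No Solution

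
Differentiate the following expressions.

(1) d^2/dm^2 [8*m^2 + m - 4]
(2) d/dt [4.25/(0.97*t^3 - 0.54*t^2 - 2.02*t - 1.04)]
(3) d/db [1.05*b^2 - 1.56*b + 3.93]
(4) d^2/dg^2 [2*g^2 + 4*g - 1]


(1) = 16
(2) = (-12.3675*t^2 + 4.59*t + 8.585)/(-0.97*t^3 + 0.54*t^2 + 2.02*t + 1.04)^2
(3) = 2.1*b - 1.56
(4) = 4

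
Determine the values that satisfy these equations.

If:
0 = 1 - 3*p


Then:
p = 1/3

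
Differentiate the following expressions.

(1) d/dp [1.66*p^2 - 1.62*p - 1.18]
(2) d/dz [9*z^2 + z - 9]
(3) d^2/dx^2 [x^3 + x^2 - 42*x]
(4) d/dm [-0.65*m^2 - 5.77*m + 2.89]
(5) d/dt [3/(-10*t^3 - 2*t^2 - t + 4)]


(1) = 3.32*p - 1.62
(2) = 18*z + 1
(3) = 6*x + 2
(4) = -1.3*m - 5.77
(5) = 3*(30*t^2 + 4*t + 1)/(10*t^3 + 2*t^2 + t - 4)^2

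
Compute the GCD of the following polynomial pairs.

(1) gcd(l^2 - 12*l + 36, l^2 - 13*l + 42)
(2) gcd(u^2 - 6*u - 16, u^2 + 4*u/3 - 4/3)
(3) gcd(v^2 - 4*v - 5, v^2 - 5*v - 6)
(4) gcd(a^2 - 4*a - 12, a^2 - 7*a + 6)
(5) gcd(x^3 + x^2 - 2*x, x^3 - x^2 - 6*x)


(1) = gcd((l - 6)^2, (l - 7)*(l - 6)) = l - 6
(2) = u + 2
(3) = v + 1
(4) = gcd((a - 6)*(a + 2), (a - 6)*(a - 1)) = a - 6
(5) = gcd(x*(x - 1)*(x + 2), x*(x - 3)*(x + 2)) = x^2 + 2*x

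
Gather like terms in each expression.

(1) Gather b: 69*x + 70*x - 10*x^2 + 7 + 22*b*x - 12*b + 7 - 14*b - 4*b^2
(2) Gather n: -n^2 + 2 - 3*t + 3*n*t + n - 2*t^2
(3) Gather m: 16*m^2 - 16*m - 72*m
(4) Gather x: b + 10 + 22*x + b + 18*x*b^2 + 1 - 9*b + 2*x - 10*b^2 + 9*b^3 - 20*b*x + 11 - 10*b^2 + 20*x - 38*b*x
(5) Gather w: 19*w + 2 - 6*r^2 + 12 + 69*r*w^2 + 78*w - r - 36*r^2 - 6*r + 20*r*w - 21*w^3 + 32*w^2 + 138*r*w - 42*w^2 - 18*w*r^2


(1) = -4*b^2 + b*(22*x - 26) - 10*x^2 + 139*x + 14
(2) = -n^2 + n*(3*t + 1) - 2*t^2 - 3*t + 2
(3) = 16*m^2 - 88*m
(4) = 9*b^3 - 20*b^2 - 7*b + x*(18*b^2 - 58*b + 44) + 22
(5) = -42*r^2 - 7*r - 21*w^3 + w^2*(69*r - 10) + w*(-18*r^2 + 158*r + 97) + 14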